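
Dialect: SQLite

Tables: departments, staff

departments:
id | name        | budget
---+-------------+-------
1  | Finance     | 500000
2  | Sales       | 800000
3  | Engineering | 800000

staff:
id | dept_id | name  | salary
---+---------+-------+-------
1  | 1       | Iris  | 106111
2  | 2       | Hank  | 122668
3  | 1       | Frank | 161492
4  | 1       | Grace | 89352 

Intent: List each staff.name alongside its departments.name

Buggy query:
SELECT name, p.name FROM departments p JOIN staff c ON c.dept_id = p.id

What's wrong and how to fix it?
Bug: Both tables have a 'name' column; the unqualified reference is ambiguous

Fix: Qualify the column with its table alias (c.name)

Corrected query:
SELECT c.name, p.name FROM departments p JOIN staff c ON c.dept_id = p.id

Result:
name  | name   
------+--------
Iris  | Finance
Hank  | Sales  
Frank | Finance
Grace | Finance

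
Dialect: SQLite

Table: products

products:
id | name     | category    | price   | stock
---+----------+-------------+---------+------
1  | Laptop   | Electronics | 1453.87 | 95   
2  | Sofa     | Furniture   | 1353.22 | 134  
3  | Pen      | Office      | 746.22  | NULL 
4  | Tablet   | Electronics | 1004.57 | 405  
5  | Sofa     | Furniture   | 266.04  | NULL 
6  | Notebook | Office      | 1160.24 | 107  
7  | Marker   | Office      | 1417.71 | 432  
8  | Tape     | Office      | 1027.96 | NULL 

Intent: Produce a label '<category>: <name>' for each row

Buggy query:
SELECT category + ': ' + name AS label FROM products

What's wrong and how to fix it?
Bug: SQLite uses || for string concatenation; + coerces text to numbers (yielding 0)

Fix: Replace + with || to concatenate text

Corrected query:
SELECT category || ': ' || name AS label FROM products

Result:
label              
-------------------
Electronics: Laptop
Furniture: Sofa    
Office: Pen        
Electronics: Tablet
Furniture: Sofa    
Office: Notebook   
Office: Marker     
Office: Tape       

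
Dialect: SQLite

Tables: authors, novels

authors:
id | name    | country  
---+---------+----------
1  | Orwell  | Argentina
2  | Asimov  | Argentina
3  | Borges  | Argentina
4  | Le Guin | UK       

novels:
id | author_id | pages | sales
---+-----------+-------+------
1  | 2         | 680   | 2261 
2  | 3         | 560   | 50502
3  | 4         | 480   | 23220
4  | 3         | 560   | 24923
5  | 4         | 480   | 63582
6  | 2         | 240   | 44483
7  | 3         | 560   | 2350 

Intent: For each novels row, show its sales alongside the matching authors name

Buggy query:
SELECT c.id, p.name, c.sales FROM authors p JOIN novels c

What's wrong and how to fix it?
Bug: JOIN with no ON clause produces a cartesian product; every novels row pairs with every authors row

Fix: Specify the join condition linking the foreign key to the parent id

Corrected query:
SELECT c.id, p.name, c.sales FROM authors p JOIN novels c ON c.author_id = p.id

Result:
id | name    | sales
---+---------+------
1  | Asimov  | 2261 
2  | Borges  | 50502
3  | Le Guin | 23220
4  | Borges  | 24923
5  | Le Guin | 63582
6  | Asimov  | 44483
7  | Borges  | 2350 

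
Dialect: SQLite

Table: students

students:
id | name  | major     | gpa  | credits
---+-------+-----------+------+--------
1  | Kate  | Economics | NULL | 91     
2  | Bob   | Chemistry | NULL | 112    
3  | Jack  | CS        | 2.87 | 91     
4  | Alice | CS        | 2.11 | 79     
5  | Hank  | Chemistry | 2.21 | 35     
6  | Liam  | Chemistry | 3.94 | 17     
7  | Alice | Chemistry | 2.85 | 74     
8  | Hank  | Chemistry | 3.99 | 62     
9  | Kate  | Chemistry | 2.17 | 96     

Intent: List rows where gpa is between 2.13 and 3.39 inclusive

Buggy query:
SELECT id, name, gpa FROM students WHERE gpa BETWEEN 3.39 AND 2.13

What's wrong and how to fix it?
Bug: The bounds are reversed; BETWEEN a AND b requires a <= b to match anything

Fix: Write BETWEEN 2.13 AND 3.39

Corrected query:
SELECT id, name, gpa FROM students WHERE gpa BETWEEN 2.13 AND 3.39

Result:
id | name  | gpa 
---+-------+-----
3  | Jack  | 2.87
5  | Hank  | 2.21
7  | Alice | 2.85
9  | Kate  | 2.17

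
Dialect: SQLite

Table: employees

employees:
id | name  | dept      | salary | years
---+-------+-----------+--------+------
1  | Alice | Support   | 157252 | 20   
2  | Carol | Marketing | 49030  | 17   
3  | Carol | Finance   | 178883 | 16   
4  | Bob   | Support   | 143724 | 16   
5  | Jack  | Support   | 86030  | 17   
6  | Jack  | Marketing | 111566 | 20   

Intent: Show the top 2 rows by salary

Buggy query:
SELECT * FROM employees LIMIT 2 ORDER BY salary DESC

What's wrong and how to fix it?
Bug: LIMIT must come after ORDER BY

Fix: Sort with ORDER BY, then apply LIMIT

Corrected query:
SELECT * FROM employees ORDER BY salary DESC LIMIT 2

Result:
id | name  | dept    | salary | years
---+-------+---------+--------+------
3  | Carol | Finance | 178883 | 16   
1  | Alice | Support | 157252 | 20   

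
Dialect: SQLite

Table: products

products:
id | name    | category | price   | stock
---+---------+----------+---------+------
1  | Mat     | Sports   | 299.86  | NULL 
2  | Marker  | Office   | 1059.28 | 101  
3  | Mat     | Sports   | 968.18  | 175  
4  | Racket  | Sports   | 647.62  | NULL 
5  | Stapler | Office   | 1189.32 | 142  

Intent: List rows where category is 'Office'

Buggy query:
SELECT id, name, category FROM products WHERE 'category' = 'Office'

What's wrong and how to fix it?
Bug: 'category' in single quotes is a string literal, not the column; the comparison is literal-vs-literal and never true

Fix: Remove the quotes around the column name (or use double quotes for an identifier)

Corrected query:
SELECT id, name, category FROM products WHERE category = 'Office'

Result:
id | name    | category
---+---------+---------
2  | Marker  | Office  
5  | Stapler | Office  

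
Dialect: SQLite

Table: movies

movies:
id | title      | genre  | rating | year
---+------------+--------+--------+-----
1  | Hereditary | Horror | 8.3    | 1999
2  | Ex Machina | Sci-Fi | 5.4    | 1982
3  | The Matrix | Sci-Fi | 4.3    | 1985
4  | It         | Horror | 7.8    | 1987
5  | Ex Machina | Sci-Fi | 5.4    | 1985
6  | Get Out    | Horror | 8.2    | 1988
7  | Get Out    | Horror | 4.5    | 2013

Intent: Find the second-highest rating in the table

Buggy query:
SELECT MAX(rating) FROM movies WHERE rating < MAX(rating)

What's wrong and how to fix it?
Bug: MAX(rating) on the right of the comparison is an aggregate-in-WHERE error

Fix: Compute the overall MAX in a subquery, then take MAX of rows below it

Corrected query:
SELECT MAX(rating) FROM movies WHERE rating < (SELECT MAX(rating) FROM movies)

Result:
MAX(rating)
-----------
8.2        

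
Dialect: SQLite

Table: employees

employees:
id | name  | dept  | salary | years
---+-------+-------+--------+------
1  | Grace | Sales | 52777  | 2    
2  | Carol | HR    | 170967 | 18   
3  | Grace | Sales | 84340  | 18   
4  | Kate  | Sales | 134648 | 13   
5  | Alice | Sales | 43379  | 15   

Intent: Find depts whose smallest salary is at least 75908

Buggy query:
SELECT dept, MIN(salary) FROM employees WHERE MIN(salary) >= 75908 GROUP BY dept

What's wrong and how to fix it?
Bug: MIN() in WHERE is a misuse of aggregate

Fix: Replace WHERE with HAVING after the GROUP BY

Corrected query:
SELECT dept, MIN(salary) FROM employees GROUP BY dept HAVING MIN(salary) >= 75908

Result:
dept | MIN(salary)
-----+------------
HR   | 170967     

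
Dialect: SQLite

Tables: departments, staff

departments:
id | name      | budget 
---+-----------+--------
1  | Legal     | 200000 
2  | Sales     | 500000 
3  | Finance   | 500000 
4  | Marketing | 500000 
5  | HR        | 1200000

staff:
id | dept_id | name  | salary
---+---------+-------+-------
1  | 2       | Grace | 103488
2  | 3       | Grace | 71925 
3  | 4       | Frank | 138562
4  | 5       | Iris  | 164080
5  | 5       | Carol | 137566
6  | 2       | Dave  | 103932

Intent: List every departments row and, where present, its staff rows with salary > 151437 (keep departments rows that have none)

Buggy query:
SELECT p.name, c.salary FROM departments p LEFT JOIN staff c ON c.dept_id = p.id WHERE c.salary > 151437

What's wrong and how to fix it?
Bug: Filtering c.salary in WHERE discards the NULL rows produced by LEFT JOIN, turning it into an inner join

Fix: Move the right-table condition into the ON clause so unmatched parents are kept

Corrected query:
SELECT p.name, c.salary FROM departments p LEFT JOIN staff c ON c.dept_id = p.id AND c.salary > 151437

Result:
name      | salary
----------+-------
Legal     | NULL  
Sales     | NULL  
Finance   | NULL  
Marketing | NULL  
HR        | 164080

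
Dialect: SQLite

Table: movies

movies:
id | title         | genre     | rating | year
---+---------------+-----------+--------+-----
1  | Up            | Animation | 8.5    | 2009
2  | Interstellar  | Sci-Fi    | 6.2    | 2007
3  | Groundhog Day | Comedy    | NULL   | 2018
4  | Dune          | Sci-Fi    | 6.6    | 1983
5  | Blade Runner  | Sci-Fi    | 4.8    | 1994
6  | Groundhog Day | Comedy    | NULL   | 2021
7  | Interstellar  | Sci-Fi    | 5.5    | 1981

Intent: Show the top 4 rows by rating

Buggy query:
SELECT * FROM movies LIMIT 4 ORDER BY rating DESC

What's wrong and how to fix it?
Bug: LIMIT must come after ORDER BY

Fix: Swap the clauses: ORDER BY first, then LIMIT

Corrected query:
SELECT * FROM movies ORDER BY rating DESC LIMIT 4

Result:
id | title        | genre     | rating | year
---+--------------+-----------+--------+-----
1  | Up           | Animation | 8.5    | 2009
4  | Dune         | Sci-Fi    | 6.6    | 1983
2  | Interstellar | Sci-Fi    | 6.2    | 2007
7  | Interstellar | Sci-Fi    | 5.5    | 1981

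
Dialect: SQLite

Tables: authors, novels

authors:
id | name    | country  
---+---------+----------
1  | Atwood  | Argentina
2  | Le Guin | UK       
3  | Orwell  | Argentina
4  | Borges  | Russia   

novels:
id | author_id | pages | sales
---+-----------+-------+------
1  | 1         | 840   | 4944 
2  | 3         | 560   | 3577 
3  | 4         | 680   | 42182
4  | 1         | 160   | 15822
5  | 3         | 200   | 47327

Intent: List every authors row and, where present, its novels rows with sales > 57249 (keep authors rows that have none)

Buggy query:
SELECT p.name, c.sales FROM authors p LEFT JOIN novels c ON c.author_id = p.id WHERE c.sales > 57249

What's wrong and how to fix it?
Bug: A WHERE condition on the right-hand table after LEFT JOIN drops unmatched parents

Fix: Put 'c.sales > 57249' in the JOIN's ON clause instead of WHERE

Corrected query:
SELECT p.name, c.sales FROM authors p LEFT JOIN novels c ON c.author_id = p.id AND c.sales > 57249

Result:
name    | sales
--------+------
Atwood  | NULL 
Le Guin | NULL 
Orwell  | NULL 
Borges  | NULL 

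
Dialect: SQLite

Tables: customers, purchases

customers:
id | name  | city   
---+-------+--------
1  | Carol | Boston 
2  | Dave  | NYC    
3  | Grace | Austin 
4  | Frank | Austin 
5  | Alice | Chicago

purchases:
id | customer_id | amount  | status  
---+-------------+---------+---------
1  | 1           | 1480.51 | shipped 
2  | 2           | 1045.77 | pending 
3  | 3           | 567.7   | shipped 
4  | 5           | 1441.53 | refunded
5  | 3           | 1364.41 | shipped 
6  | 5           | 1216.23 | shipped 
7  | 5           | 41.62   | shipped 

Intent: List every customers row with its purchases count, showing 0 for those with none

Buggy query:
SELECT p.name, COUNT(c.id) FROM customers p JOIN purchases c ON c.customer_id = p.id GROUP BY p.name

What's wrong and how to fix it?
Bug: INNER JOIN drops customers rows that have no matching purchases rows

Fix: Switch to LEFT JOIN to retain unmatched parent rows

Corrected query:
SELECT p.name, COUNT(c.id) FROM customers p LEFT JOIN purchases c ON c.customer_id = p.id GROUP BY p.name

Result:
name  | COUNT(c.id)
------+------------
Alice | 3          
Carol | 1          
Dave  | 1          
Frank | 0          
Grace | 2          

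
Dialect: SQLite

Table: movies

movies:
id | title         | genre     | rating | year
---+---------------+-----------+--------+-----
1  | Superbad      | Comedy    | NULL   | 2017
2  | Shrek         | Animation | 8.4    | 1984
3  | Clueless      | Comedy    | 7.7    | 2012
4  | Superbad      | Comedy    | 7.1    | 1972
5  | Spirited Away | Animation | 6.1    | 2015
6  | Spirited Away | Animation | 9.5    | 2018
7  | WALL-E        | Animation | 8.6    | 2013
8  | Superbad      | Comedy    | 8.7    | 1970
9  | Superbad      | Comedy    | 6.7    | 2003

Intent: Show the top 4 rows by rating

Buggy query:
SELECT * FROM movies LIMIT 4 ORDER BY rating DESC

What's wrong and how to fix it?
Bug: ORDER BY cannot follow LIMIT; LIMIT is the final clause

Fix: Sort with ORDER BY, then apply LIMIT

Corrected query:
SELECT * FROM movies ORDER BY rating DESC LIMIT 4

Result:
id | title         | genre     | rating | year
---+---------------+-----------+--------+-----
6  | Spirited Away | Animation | 9.5    | 2018
8  | Superbad      | Comedy    | 8.7    | 1970
7  | WALL-E        | Animation | 8.6    | 2013
2  | Shrek         | Animation | 8.4    | 1984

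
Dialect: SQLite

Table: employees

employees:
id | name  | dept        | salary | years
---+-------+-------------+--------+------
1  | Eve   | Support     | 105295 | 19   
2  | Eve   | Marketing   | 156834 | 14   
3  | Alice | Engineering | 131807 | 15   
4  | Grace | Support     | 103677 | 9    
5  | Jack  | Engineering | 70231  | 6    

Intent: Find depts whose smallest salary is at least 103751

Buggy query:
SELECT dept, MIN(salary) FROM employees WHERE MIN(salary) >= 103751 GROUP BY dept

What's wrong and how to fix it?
Bug: MIN() in WHERE is a misuse of aggregate

Fix: Replace WHERE with HAVING after the GROUP BY

Corrected query:
SELECT dept, MIN(salary) FROM employees GROUP BY dept HAVING MIN(salary) >= 103751

Result:
dept      | MIN(salary)
----------+------------
Marketing | 156834     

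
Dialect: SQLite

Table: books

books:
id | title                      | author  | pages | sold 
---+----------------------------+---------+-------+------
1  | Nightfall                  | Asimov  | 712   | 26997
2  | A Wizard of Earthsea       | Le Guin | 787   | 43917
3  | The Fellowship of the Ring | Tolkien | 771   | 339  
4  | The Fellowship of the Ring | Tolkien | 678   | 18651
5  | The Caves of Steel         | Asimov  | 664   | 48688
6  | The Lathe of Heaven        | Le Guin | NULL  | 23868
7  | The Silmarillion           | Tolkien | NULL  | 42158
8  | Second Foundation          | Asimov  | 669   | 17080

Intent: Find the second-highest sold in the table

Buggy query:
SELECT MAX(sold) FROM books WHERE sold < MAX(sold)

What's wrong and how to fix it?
Bug: MAX(sold) on the right of the comparison is an aggregate-in-WHERE error

Fix: Put the inner MAX in a scalar subquery

Corrected query:
SELECT MAX(sold) FROM books WHERE sold < (SELECT MAX(sold) FROM books)

Result:
MAX(sold)
---------
43917    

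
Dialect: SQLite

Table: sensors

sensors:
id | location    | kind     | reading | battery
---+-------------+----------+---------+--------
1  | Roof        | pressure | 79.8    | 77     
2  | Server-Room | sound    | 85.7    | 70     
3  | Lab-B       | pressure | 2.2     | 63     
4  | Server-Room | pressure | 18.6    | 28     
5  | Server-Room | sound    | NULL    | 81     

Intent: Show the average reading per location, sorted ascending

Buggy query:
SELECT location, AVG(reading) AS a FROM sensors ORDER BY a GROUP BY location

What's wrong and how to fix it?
Bug: ORDER BY appears before GROUP BY; SQL clause order requires GROUP BY first

Fix: Move ORDER BY to the end, after GROUP BY

Corrected query:
SELECT location, AVG(reading) AS a FROM sensors GROUP BY location ORDER BY a

Result:
location    | a    
------------+------
Lab-B       | 2.2  
Server-Room | 52.15
Roof        | 79.8 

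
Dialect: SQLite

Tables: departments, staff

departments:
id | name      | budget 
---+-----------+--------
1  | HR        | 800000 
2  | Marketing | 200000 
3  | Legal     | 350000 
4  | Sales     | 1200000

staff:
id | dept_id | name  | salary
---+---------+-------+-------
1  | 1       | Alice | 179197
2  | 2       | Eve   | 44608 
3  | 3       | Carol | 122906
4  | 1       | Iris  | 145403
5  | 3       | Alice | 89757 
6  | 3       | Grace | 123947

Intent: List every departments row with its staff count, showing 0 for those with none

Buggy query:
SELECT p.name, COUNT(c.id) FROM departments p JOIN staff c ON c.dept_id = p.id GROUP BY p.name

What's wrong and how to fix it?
Bug: INNER JOIN drops departments rows that have no matching staff rows

Fix: Switch to LEFT JOIN to retain unmatched parent rows

Corrected query:
SELECT p.name, COUNT(c.id) FROM departments p LEFT JOIN staff c ON c.dept_id = p.id GROUP BY p.name

Result:
name      | COUNT(c.id)
----------+------------
HR        | 2          
Legal     | 3          
Marketing | 1          
Sales     | 0          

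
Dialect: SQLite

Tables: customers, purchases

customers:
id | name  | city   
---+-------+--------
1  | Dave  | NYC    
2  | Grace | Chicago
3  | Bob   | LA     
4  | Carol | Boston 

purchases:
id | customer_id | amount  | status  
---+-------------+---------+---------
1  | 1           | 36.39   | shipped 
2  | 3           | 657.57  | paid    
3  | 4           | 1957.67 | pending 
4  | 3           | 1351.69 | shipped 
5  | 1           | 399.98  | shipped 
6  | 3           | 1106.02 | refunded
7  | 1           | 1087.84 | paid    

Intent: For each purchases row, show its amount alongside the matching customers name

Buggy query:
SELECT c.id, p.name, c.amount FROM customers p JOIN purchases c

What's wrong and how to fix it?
Bug: Missing join condition: each purchases row is matched to all customers rows instead of just its own

Fix: Add ON c.customer_id = p.id to the JOIN

Corrected query:
SELECT c.id, p.name, c.amount FROM customers p JOIN purchases c ON c.customer_id = p.id

Result:
id | name  | amount 
---+-------+--------
1  | Dave  | 36.39  
2  | Bob   | 657.57 
3  | Carol | 1957.67
4  | Bob   | 1351.69
5  | Dave  | 399.98 
6  | Bob   | 1106.02
7  | Dave  | 1087.84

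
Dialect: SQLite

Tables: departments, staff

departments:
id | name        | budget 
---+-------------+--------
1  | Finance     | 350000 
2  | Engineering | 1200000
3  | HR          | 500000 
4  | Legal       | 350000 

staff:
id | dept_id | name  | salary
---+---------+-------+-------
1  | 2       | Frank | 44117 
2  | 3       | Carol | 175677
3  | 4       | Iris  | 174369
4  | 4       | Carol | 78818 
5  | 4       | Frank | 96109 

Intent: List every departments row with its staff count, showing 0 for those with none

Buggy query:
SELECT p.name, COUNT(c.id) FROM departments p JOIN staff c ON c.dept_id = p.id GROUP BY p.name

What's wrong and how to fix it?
Bug: INNER JOIN drops departments rows that have no matching staff rows

Fix: Use LEFT JOIN so parents without children still appear (COUNT(c.id) gives 0)

Corrected query:
SELECT p.name, COUNT(c.id) FROM departments p LEFT JOIN staff c ON c.dept_id = p.id GROUP BY p.name

Result:
name        | COUNT(c.id)
------------+------------
Engineering | 1          
Finance     | 0          
HR          | 1          
Legal       | 3          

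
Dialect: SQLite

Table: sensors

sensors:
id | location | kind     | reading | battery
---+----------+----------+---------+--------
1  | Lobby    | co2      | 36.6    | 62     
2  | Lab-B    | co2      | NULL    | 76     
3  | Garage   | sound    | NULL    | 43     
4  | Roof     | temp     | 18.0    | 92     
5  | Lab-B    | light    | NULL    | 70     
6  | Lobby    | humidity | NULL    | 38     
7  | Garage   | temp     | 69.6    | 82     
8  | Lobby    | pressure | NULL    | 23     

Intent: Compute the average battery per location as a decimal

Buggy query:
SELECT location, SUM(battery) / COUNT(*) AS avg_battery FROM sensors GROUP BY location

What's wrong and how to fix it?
Bug: Both operands are integers, so '/' performs integer division and truncates

Fix: Multiply by 1.0 (or CAST to REAL) to force floating-point division

Corrected query:
SELECT location, SUM(battery) * 1.0 / COUNT(*) AS avg_battery FROM sensors GROUP BY location

Result:
location | avg_battery
---------+------------
Garage   | 62.5       
Lab-B    | 73         
Lobby    | 41         
Roof     | 92         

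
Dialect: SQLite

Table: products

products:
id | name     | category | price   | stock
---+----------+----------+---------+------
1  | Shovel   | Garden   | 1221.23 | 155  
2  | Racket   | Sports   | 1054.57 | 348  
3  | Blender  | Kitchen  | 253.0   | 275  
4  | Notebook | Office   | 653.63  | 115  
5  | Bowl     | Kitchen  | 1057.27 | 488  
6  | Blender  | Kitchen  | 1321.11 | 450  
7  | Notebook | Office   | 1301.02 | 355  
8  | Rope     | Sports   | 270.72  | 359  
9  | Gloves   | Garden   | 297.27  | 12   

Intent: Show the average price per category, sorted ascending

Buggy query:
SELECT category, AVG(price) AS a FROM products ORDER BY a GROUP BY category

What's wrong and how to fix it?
Bug: ORDER BY appears before GROUP BY; SQL clause order requires GROUP BY first

Fix: Move ORDER BY to the end, after GROUP BY

Corrected query:
SELECT category, AVG(price) AS a FROM products GROUP BY category ORDER BY a

Result:
category | a         
---------+-----------
Sports   | 662.645   
Garden   | 759.25    
Kitchen  | 877.126667
Office   | 977.325   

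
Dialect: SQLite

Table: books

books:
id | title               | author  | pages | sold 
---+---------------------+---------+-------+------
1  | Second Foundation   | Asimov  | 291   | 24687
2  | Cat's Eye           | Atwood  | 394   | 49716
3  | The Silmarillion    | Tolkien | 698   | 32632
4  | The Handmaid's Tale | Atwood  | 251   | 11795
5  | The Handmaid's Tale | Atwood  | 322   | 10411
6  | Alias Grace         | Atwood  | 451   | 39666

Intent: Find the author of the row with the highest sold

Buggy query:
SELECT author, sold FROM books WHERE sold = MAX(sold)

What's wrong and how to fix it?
Bug: WHERE is evaluated per row; an aggregate over the whole table isn't defined there

Fix: Use a subquery: WHERE sold = (SELECT MAX(sold) FROM books)

Corrected query:
SELECT author, sold FROM books WHERE sold = (SELECT MAX(sold) FROM books)

Result:
author | sold 
-------+------
Atwood | 49716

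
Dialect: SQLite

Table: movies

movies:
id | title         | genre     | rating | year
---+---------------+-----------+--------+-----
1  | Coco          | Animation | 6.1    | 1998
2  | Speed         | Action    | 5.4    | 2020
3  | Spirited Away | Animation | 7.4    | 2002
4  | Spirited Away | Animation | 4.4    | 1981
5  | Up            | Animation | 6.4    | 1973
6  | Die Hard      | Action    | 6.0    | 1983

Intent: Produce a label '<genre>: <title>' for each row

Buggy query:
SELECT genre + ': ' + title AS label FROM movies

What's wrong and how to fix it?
Bug: '+' is numeric addition; on text columns SQLite converts them to 0 instead of concatenating

Fix: Use the || operator for string concatenation

Corrected query:
SELECT genre || ': ' || title AS label FROM movies

Result:
label                   
------------------------
Animation: Coco         
Action: Speed           
Animation: Spirited Away
Animation: Spirited Away
Animation: Up           
Action: Die Hard        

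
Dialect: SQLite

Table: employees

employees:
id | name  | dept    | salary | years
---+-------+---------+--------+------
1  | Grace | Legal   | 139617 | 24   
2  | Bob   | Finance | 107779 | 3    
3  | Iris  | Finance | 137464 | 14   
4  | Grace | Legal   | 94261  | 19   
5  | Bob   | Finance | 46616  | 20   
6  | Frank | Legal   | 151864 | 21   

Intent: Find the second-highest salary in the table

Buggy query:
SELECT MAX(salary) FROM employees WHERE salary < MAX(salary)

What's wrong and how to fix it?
Bug: The inner MAX is an aggregate inside WHERE, which is not allowed

Fix: Compute the overall MAX in a subquery, then take MAX of rows below it

Corrected query:
SELECT MAX(salary) FROM employees WHERE salary < (SELECT MAX(salary) FROM employees)

Result:
MAX(salary)
-----------
139617     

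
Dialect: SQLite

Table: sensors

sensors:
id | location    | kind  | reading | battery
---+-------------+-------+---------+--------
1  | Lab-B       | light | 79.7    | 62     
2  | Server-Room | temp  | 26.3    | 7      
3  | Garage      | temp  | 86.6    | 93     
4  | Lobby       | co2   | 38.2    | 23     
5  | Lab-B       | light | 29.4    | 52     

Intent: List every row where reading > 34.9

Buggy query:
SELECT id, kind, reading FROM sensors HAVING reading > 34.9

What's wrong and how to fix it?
Bug: This is a non-aggregate query (no GROUP BY, no aggregates), so in SQLite the HAVING clause is invalid here; a row-level condition belongs in WHERE

Fix: Replace HAVING with WHERE since the condition applies to individual rows

Corrected query:
SELECT id, kind, reading FROM sensors WHERE reading > 34.9

Result:
id | kind  | reading
---+-------+--------
1  | light | 79.7   
3  | temp  | 86.6   
4  | co2   | 38.2   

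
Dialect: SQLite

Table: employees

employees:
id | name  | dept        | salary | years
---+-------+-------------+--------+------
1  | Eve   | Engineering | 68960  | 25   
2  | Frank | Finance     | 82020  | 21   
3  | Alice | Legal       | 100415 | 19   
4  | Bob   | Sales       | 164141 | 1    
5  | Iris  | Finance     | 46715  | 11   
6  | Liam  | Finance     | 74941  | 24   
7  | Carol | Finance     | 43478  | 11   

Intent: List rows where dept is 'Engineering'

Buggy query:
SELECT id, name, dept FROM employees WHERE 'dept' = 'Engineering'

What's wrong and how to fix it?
Bug: Single quotes denote string literals in SQL; the column name is being compared as a constant string

Fix: Reference the column as dept without single quotes

Corrected query:
SELECT id, name, dept FROM employees WHERE dept = 'Engineering'

Result:
id | name | dept       
---+------+------------
1  | Eve  | Engineering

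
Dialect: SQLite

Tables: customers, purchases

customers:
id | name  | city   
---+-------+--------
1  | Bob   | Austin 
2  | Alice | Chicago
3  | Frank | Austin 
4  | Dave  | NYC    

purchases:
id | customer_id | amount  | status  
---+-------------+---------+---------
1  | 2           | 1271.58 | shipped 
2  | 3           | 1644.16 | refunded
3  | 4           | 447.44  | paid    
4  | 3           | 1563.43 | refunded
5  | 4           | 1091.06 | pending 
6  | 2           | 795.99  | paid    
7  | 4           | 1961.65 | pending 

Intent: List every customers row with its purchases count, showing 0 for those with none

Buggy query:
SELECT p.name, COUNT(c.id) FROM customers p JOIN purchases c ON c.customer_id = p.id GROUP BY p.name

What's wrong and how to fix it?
Bug: INNER JOIN drops customers rows that have no matching purchases rows

Fix: Use LEFT JOIN so parents without children still appear (COUNT(c.id) gives 0)

Corrected query:
SELECT p.name, COUNT(c.id) FROM customers p LEFT JOIN purchases c ON c.customer_id = p.id GROUP BY p.name

Result:
name  | COUNT(c.id)
------+------------
Alice | 2          
Bob   | 0          
Dave  | 3          
Frank | 2          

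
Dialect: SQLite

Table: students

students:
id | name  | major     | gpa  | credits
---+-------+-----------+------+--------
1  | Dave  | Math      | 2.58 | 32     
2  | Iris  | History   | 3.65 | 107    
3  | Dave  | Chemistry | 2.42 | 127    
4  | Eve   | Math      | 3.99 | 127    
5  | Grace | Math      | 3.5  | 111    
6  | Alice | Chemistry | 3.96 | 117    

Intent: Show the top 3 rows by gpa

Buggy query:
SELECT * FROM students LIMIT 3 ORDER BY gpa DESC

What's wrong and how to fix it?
Bug: ORDER BY cannot follow LIMIT; LIMIT is the final clause

Fix: Swap the clauses: ORDER BY first, then LIMIT

Corrected query:
SELECT * FROM students ORDER BY gpa DESC LIMIT 3

Result:
id | name  | major     | gpa  | credits
---+-------+-----------+------+--------
4  | Eve   | Math      | 3.99 | 127    
6  | Alice | Chemistry | 3.96 | 117    
2  | Iris  | History   | 3.65 | 107    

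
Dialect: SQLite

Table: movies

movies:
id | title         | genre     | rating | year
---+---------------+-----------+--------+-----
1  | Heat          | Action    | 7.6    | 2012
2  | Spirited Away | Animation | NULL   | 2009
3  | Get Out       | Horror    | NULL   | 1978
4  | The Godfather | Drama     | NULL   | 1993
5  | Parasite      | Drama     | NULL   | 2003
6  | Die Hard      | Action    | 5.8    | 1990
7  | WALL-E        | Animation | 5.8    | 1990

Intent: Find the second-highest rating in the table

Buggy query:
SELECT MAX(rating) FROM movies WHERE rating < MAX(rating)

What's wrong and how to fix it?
Bug: MAX(rating) on the right of the comparison is an aggregate-in-WHERE error

Fix: Put the inner MAX in a scalar subquery

Corrected query:
SELECT MAX(rating) FROM movies WHERE rating < (SELECT MAX(rating) FROM movies)

Result:
MAX(rating)
-----------
5.8        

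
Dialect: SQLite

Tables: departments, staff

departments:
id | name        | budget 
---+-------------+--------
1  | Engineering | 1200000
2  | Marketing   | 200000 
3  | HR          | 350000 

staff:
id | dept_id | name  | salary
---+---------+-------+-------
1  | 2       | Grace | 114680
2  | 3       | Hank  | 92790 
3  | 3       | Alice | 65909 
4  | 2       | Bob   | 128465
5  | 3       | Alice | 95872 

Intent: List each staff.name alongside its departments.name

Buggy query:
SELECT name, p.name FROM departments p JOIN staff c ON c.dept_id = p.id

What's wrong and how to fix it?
Bug: 'name' exists in both joined tables, so the database can't tell which one is meant

Fix: Prefix ambiguous columns with the table alias

Corrected query:
SELECT c.name, p.name FROM departments p JOIN staff c ON c.dept_id = p.id

Result:
name  | name     
------+----------
Grace | Marketing
Hank  | HR       
Alice | HR       
Bob   | Marketing
Alice | HR       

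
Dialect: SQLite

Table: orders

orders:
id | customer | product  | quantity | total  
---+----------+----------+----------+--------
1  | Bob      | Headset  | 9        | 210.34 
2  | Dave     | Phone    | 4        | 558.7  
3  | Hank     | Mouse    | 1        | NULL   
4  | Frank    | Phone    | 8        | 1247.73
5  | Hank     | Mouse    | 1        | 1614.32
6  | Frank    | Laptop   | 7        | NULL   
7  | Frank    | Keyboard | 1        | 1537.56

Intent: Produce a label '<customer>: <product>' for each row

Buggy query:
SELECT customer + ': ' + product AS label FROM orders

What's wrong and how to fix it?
Bug: SQLite uses || for string concatenation; + coerces text to numbers (yielding 0)

Fix: Replace + with || to concatenate text

Corrected query:
SELECT customer || ': ' || product AS label FROM orders

Result:
label          
---------------
Bob: Headset   
Dave: Phone    
Hank: Mouse    
Frank: Phone   
Hank: Mouse    
Frank: Laptop  
Frank: Keyboard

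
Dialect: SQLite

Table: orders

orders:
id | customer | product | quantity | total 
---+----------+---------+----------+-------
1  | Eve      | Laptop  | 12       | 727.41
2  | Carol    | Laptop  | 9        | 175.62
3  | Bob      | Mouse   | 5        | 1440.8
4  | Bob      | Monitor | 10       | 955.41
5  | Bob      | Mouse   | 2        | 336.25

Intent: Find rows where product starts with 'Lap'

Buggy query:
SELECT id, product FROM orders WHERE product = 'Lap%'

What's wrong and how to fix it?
Bug: Wildcards only work with LIKE; '=' treats '%' as a literal character

Fix: Use LIKE for wildcard pattern matching

Corrected query:
SELECT id, product FROM orders WHERE product LIKE 'Lap%'

Result:
id | product
---+--------
1  | Laptop 
2  | Laptop 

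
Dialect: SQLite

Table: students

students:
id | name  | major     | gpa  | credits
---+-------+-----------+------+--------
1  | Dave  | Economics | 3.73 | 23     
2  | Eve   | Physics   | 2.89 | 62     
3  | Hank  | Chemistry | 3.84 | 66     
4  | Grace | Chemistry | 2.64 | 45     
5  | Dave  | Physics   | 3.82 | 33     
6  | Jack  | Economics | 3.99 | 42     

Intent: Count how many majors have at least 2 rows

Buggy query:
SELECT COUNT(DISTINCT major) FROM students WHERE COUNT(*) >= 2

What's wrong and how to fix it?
Bug: COUNT(*) cannot appear in WHERE; the per-group count doesn't exist yet

Fix: Group first with HAVING COUNT(*) >= 2, then COUNT the resulting groups

Corrected query:
SELECT COUNT(*) FROM (SELECT major FROM students GROUP BY major HAVING COUNT(*) >= 2)

Result:
COUNT(*)
--------
3       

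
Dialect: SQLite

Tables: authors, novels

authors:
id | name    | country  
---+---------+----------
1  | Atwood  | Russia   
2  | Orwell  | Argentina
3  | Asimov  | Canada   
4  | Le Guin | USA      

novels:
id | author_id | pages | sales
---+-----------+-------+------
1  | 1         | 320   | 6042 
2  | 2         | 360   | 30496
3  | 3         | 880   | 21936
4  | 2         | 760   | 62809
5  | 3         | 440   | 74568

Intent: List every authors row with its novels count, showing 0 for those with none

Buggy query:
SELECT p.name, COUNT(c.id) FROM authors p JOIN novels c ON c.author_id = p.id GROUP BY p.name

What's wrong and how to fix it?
Bug: INNER JOIN drops authors rows that have no matching novels rows

Fix: Switch to LEFT JOIN to retain unmatched parent rows

Corrected query:
SELECT p.name, COUNT(c.id) FROM authors p LEFT JOIN novels c ON c.author_id = p.id GROUP BY p.name

Result:
name    | COUNT(c.id)
--------+------------
Asimov  | 2          
Atwood  | 1          
Le Guin | 0          
Orwell  | 2          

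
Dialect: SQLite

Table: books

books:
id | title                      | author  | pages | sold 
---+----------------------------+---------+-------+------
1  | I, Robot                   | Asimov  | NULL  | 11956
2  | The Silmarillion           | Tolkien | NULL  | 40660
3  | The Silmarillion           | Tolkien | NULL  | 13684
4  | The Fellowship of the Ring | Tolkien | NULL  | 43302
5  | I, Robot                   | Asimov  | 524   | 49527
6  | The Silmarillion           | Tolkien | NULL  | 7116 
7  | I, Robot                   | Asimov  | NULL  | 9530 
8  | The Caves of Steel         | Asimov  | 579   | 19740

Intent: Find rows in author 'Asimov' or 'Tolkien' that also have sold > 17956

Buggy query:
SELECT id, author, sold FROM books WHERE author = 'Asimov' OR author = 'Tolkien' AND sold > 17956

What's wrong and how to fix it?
Bug: AND binds tighter than OR, so this parses as author = 'Asimov' OR (author = 'Tolkien' AND sold > 17956)

Fix: Group the OR with parentheses (or use IN), then AND the threshold

Corrected query:
SELECT id, author, sold FROM books WHERE (author = 'Asimov' OR author = 'Tolkien') AND sold > 17956

Result:
id | author  | sold 
---+---------+------
2  | Tolkien | 40660
4  | Tolkien | 43302
5  | Asimov  | 49527
8  | Asimov  | 19740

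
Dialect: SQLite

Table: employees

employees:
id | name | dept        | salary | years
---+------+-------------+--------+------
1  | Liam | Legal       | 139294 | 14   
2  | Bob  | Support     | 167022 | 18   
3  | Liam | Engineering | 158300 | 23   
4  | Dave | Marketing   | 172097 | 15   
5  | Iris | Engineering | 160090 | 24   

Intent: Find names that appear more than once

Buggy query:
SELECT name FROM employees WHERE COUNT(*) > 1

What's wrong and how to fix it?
Bug: COUNT(*) is an aggregate and cannot be used in WHERE

Fix: Group first, then use HAVING for the count condition

Corrected query:
SELECT name FROM employees GROUP BY name HAVING COUNT(*) > 1

Result:
name
----
Liam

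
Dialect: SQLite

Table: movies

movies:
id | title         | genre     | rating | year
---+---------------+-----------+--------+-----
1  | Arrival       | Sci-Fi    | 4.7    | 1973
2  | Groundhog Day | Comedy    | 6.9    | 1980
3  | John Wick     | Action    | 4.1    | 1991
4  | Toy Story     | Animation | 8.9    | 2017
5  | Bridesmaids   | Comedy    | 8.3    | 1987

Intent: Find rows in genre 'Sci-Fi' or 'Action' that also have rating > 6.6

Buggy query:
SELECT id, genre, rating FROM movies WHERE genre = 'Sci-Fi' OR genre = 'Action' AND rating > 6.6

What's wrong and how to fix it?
Bug: AND binds tighter than OR, so this parses as genre = 'Sci-Fi' OR (genre = 'Action' AND rating > 6.6)

Fix: Add parentheses around the OR so the AND applies to both alternatives

Corrected query:
SELECT id, genre, rating FROM movies WHERE (genre = 'Sci-Fi' OR genre = 'Action') AND rating > 6.6

Result:
(no rows)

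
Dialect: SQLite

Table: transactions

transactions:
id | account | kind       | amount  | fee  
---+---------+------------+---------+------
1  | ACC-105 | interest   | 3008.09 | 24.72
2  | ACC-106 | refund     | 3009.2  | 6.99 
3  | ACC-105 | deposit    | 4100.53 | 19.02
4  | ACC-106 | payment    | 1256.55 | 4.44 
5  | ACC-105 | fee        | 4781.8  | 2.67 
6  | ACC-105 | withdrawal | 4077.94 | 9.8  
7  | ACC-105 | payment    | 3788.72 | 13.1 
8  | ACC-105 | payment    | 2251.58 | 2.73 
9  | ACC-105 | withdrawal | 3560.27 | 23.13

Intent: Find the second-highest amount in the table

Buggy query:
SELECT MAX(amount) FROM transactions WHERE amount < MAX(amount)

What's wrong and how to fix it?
Bug: The inner MAX is an aggregate inside WHERE, which is not allowed

Fix: Compute the overall MAX in a subquery, then take MAX of rows below it

Corrected query:
SELECT MAX(amount) FROM transactions WHERE amount < (SELECT MAX(amount) FROM transactions)

Result:
MAX(amount)
-----------
4100.53    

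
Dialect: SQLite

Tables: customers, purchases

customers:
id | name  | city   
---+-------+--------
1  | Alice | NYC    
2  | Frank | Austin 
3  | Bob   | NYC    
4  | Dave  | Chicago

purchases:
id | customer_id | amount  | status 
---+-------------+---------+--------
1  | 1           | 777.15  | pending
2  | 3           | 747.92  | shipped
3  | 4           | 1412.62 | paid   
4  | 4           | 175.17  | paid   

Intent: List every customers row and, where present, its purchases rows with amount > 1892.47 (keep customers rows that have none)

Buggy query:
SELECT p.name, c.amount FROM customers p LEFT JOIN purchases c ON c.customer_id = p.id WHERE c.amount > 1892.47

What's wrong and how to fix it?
Bug: A WHERE condition on the right-hand table after LEFT JOIN drops unmatched parents

Fix: Put 'c.amount > 1892.47' in the JOIN's ON clause instead of WHERE

Corrected query:
SELECT p.name, c.amount FROM customers p LEFT JOIN purchases c ON c.customer_id = p.id AND c.amount > 1892.47

Result:
name  | amount
------+-------
Alice | NULL  
Frank | NULL  
Bob   | NULL  
Dave  | NULL  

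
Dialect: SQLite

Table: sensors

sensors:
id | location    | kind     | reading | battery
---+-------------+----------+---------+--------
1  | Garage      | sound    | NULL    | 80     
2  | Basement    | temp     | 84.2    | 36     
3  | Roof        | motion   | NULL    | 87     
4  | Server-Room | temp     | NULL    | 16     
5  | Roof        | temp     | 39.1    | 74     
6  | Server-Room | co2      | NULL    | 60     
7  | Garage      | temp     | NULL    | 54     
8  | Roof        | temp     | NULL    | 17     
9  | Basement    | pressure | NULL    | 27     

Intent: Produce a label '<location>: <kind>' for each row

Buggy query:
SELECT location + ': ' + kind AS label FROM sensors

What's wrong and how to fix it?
Bug: '+' is numeric addition; on text columns SQLite converts them to 0 instead of concatenating

Fix: Replace + with || to concatenate text

Corrected query:
SELECT location || ': ' || kind AS label FROM sensors

Result:
label             
------------------
Garage: sound     
Basement: temp    
Roof: motion      
Server-Room: temp 
Roof: temp        
Server-Room: co2  
Garage: temp      
Roof: temp        
Basement: pressure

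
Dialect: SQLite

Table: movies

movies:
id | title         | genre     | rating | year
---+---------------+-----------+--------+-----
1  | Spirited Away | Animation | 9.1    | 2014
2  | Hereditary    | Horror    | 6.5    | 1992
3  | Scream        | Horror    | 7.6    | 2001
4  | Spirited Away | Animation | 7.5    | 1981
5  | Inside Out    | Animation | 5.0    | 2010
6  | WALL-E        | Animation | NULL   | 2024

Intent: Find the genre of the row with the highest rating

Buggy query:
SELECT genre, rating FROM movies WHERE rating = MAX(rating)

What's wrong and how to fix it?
Bug: WHERE is evaluated per row; an aggregate over the whole table isn't defined there

Fix: Wrap MAX in a scalar subquery so WHERE compares against a single value

Corrected query:
SELECT genre, rating FROM movies WHERE rating = (SELECT MAX(rating) FROM movies)

Result:
genre     | rating
----------+-------
Animation | 9.1   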